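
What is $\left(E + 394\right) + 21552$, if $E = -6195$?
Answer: $15751$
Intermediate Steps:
$\left(E + 394\right) + 21552 = \left(-6195 + 394\right) + 21552 = -5801 + 21552 = 15751$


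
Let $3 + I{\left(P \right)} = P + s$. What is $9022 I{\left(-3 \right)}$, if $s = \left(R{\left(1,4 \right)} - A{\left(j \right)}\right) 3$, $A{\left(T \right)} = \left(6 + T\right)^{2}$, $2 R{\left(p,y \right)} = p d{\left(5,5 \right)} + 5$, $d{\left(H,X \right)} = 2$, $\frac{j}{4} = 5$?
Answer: $-18256017$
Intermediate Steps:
$j = 20$ ($j = 4 \cdot 5 = 20$)
$R{\left(p,y \right)} = \frac{5}{2} + p$ ($R{\left(p,y \right)} = \frac{p 2 + 5}{2} = \frac{2 p + 5}{2} = \frac{5 + 2 p}{2} = \frac{5}{2} + p$)
$s = - \frac{4035}{2}$ ($s = \left(\left(\frac{5}{2} + 1\right) - \left(6 + 20\right)^{2}\right) 3 = \left(\frac{7}{2} - 26^{2}\right) 3 = \left(\frac{7}{2} - 676\right) 3 = \left(- \frac{1345}{2}\right) 3 = - \frac{4035}{2} \approx -2017.5$)
$I{\left(P \right)} = - \frac{4041}{2} + P$ ($I{\left(P \right)} = -3 + \left(P - \frac{4035}{2}\right) = -3 + \left(- \frac{4035}{2} + P\right) = - \frac{4041}{2} + P$)
$9022 I{\left(-3 \right)} = 9022 \left(- \frac{4041}{2} - 3\right) = 9022 \left(- \frac{4047}{2}\right) = -18256017$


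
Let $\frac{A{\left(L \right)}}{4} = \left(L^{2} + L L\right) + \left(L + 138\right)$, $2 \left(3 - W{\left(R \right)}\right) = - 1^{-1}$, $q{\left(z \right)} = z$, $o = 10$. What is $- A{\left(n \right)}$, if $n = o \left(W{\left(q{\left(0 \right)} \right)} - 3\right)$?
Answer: $-772$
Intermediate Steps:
$W{\left(R \right)} = \frac{7}{2}$ ($W{\left(R \right)} = 3 - \frac{\left(-1\right) 1^{-1}}{2} = 3 - \frac{\left(-1\right) 1}{2} = 3 - - \frac{1}{2} = 3 + \frac{1}{2} = \frac{7}{2}$)
$n = 5$ ($n = 10 \left(\frac{7}{2} - 3\right) = 10 \cdot \frac{1}{2} = 5$)
$A{\left(L \right)} = 552 + 4 L + 8 L^{2}$ ($A{\left(L \right)} = 4 \left(\left(L^{2} + L L\right) + \left(L + 138\right)\right) = 4 \left(\left(L^{2} + L^{2}\right) + \left(138 + L\right)\right) = 4 \left(2 L^{2} + \left(138 + L\right)\right) = 4 \left(138 + L + 2 L^{2}\right) = 552 + 4 L + 8 L^{2}$)
$- A{\left(n \right)} = - (552 + 4 \cdot 5 + 8 \cdot 5^{2}) = - (552 + 20 + 8 \cdot 25) = - (552 + 20 + 200) = \left(-1\right) 772 = -772$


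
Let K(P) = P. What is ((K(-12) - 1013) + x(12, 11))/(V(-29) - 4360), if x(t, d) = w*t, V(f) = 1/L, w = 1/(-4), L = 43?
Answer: 44204/187479 ≈ 0.23578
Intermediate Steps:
w = -¼ ≈ -0.25000
V(f) = 1/43
x(t, d) = -t/4
((K(-12) - 1013) + x(12, 11))/(V(-29) - 4360) = ((-12 - 1013) - ¼*12)/(1/43 - 4360) = (-1025 - 3)/(-187479/43) = -1028*(-43/187479) = 44204/187479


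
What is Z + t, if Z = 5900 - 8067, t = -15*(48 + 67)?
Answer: -3892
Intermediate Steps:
t = -1725 (t = -15*115 = -1725)
Z = -2167
Z + t = -2167 - 1725 = -3892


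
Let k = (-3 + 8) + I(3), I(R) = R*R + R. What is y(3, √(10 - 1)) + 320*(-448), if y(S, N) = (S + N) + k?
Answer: -143337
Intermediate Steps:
I(R) = R + R² (I(R) = R² + R = R + R²)
k = 17 (k = (-3 + 8) + 3*(1 + 3) = 5 + 3*4 = 5 + 12 = 17)
y(S, N) = 17 + N + S (y(S, N) = (S + N) + 17 = (N + S) + 17 = 17 + N + S)
y(3, √(10 - 1)) + 320*(-448) = (17 + √(10 - 1) + 3) + 320*(-448) = (17 + √9 + 3) - 143360 = (17 + 3 + 3) - 143360 = 23 - 143360 = -143337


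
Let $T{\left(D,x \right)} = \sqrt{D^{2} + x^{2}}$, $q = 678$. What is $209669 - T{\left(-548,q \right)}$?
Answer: $209669 - 2 \sqrt{189997} \approx 2.088 \cdot 10^{5}$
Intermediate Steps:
$209669 - T{\left(-548,q \right)} = 209669 - \sqrt{\left(-548\right)^{2} + 678^{2}} = 209669 - \sqrt{300304 + 459684} = 209669 - \sqrt{759988} = 209669 - 2 \sqrt{189997}$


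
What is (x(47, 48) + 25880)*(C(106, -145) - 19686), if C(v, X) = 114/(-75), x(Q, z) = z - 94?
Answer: -12715184792/25 ≈ -5.0861e+8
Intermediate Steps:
x(Q, z) = -94 + z
C(v, X) = -38/25 (C(v, X) = 114*(-1/75) = -38/25)
(x(47, 48) + 25880)*(C(106, -145) - 19686) = ((-94 + 48) + 25880)*(-38/25 - 19686) = (-46 + 25880)*(-492188/25) = 25834*(-492188/25) = -12715184792/25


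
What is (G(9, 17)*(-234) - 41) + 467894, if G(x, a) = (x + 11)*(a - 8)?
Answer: 425733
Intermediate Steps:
G(x, a) = (-8 + a)*(11 + x) (G(x, a) = (11 + x)*(-8 + a) = (-8 + a)*(11 + x))
(G(9, 17)*(-234) - 41) + 467894 = ((-88 - 8*9 + 11*17 + 17*9)*(-234) - 41) + 467894 = ((-88 - 72 + 187 + 153)*(-234) - 41) + 467894 = (180*(-234) - 41) + 467894 = (-42120 - 41) + 467894 = -42161 + 467894 = 425733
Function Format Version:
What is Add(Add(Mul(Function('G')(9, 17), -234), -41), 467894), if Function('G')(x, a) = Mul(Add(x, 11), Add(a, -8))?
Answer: 425733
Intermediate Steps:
Function('G')(x, a) = Mul(Add(-8, a), Add(11, x)) (Function('G')(x, a) = Mul(Add(11, x), Add(-8, a)) = Mul(Add(-8, a), Add(11, x)))
Add(Add(Mul(Function('G')(9, 17), -234), -41), 467894) = Add(Add(Mul(Add(-88, Mul(-8, 9), Mul(11, 17), Mul(17, 9)), -234), -41), 467894) = Add(Add(Mul(Add(-88, -72, 187, 153), -234), -41), 467894) = Add(Add(Mul(180, -234), -41), 467894) = Add(Add(-42120, -41), 467894) = Add(-42161, 467894) = 425733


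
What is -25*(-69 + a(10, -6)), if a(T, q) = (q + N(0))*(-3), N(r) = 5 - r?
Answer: 1650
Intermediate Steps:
a(T, q) = -15 - 3*q (a(T, q) = (q + (5 - 1*0))*(-3) = (q + (5 + 0))*(-3) = (q + 5)*(-3) = (5 + q)*(-3) = -15 - 3*q)
-25*(-69 + a(10, -6)) = -25*(-69 + (-15 - 3*(-6))) = -25*(-69 + (-15 + 18)) = -25*(-69 + 3) = -25*(-66) = 1650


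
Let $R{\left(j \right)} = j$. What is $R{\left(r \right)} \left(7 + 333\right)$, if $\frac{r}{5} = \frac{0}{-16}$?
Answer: $0$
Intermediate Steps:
$r = 0$ ($r = 5 \frac{0}{-16} = 5 \cdot 0 \left(- \frac{1}{16}\right) = 5 \cdot 0 = 0$)
$R{\left(r \right)} \left(7 + 333\right) = 0 \left(7 + 333\right) = 0 \cdot 340 = 0$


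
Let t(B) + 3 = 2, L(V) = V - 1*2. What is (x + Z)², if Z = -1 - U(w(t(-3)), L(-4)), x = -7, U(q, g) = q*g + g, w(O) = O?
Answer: 64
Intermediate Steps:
L(V) = -2 + V (L(V) = V - 2 = -2 + V)
t(B) = -1 (t(B) = -3 + 2 = -1)
U(q, g) = g + g*q (U(q, g) = g*q + g = g + g*q)
Z = -1 (Z = -1 - (-2 - 4)*(1 - 1) = -1 - (-6)*0 = -1 - 1*0 = -1 + 0 = -1)
(x + Z)² = (-7 - 1)² = (-8)² = 64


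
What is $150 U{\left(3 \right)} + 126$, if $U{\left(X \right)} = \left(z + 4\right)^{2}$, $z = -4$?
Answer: $126$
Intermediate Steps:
$U{\left(X \right)} = 0$ ($U{\left(X \right)} = \left(-4 + 4\right)^{2} = 0^{2} = 0$)
$150 U{\left(3 \right)} + 126 = 150 \cdot 0 + 126 = 0 + 126 = 126$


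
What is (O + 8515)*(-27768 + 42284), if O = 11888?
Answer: 296169948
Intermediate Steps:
(O + 8515)*(-27768 + 42284) = (11888 + 8515)*(-27768 + 42284) = 20403*14516 = 296169948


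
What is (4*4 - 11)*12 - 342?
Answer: -282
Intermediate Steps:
(4*4 - 11)*12 - 342 = (16 - 11)*12 - 342 = 5*12 - 342 = 60 - 342 = -282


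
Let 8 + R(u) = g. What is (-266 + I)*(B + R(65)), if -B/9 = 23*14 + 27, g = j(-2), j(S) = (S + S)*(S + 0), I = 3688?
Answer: -10748502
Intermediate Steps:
j(S) = 2*S**2 (j(S) = (2*S)*S = 2*S**2)
g = 8 (g = 2*(-2)**2 = 2*4 = 8)
B = -3141 (B = -9*(23*14 + 27) = -9*(322 + 27) = -9*349 = -3141)
R(u) = 0 (R(u) = -8 + 8 = 0)
(-266 + I)*(B + R(65)) = (-266 + 3688)*(-3141 + 0) = 3422*(-3141) = -10748502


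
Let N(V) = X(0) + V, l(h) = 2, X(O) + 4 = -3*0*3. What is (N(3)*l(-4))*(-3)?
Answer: 6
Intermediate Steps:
X(O) = -4 (X(O) = -4 - 3*0*3 = -4 + 0*3 = -4 + 0 = -4)
N(V) = -4 + V
(N(3)*l(-4))*(-3) = ((-4 + 3)*2)*(-3) = -1*2*(-3) = -2*(-3) = 6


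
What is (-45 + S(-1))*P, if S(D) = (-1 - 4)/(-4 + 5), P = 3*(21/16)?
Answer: -1575/8 ≈ -196.88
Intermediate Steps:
P = 63/16 (P = 3*(21*(1/16)) = 3*(21/16) = 63/16 ≈ 3.9375)
S(D) = -5 (S(D) = -5/1 = -5*1 = -5)
(-45 + S(-1))*P = (-45 - 5)*(63/16) = -50*63/16 = -1575/8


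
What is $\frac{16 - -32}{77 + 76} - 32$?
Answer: $- \frac{1616}{51} \approx -31.686$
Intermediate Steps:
$\frac{16 - -32}{77 + 76} - 32 = \frac{16 + 32}{153} - 32 = 48 \cdot \frac{1}{153} - 32 = \frac{16}{51} - 32 = - \frac{1616}{51}$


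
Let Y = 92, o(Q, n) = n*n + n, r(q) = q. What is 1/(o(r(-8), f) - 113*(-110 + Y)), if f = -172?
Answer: 1/31446 ≈ 3.1801e-5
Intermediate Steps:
o(Q, n) = n + n² (o(Q, n) = n² + n = n + n²)
1/(o(r(-8), f) - 113*(-110 + Y)) = 1/(-172*(1 - 172) - 113*(-110 + 92)) = 1/(-172*(-171) - 113*(-18)) = 1/(29412 + 2034) = 1/31446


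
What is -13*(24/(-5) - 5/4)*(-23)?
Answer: -36179/20 ≈ -1808.9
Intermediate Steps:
-13*(24/(-5) - 5/4)*(-23) = -13*(24*(-⅕) - 5*¼)*(-23) = -13*(-24/5 - 5/4)*(-23) = -13*(-121/20)*(-23) = (1573/20)*(-23) = -36179/20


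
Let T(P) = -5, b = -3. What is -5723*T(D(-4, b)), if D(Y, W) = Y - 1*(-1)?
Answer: 28615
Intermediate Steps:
D(Y, W) = 1 + Y (D(Y, W) = Y + 1 = 1 + Y)
-5723*T(D(-4, b)) = -5723*(-5) = 28615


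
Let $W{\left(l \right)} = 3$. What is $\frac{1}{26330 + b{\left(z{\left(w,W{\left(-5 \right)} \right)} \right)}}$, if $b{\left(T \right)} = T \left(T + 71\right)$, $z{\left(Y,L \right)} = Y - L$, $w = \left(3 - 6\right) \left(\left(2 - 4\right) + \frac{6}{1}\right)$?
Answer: $\frac{1}{25490} \approx 3.9231 \cdot 10^{-5}$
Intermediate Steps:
$w = -12$ ($w = - 3 \left(\left(2 - 4\right) + 6 \cdot 1\right) = - 3 \left(-2 + 6\right) = \left(-3\right) 4 = -12$)
$b{\left(T \right)} = T \left(71 + T\right)$
$\frac{1}{26330 + b{\left(z{\left(w,W{\left(-5 \right)} \right)} \right)}} = \frac{1}{26330 + \left(-12 - 3\right) \left(71 - 15\right)} = \frac{1}{26330 - 15 \left(71 - 15\right)} = \frac{1}{26330 - 840} = \frac{1}{25490}$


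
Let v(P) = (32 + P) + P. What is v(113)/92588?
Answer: 129/46294 ≈ 0.0027865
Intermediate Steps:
v(P) = 32 + 2*P
v(113)/92588 = (32 + 2*113)/92588 = (32 + 226)*(1/92588) = 258*(1/92588) = 129/46294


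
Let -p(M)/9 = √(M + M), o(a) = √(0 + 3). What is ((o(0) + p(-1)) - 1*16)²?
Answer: (16 - √3 + 9*I*√2)² ≈ 41.574 + 363.2*I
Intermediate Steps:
o(a) = √3
p(M) = -9*√2*√M (p(M) = -9*√(M + M) = -9*√2*√M)
((o(0) + p(-1)) - 1*16)² = ((√3 - 9*√2*√(-1)) - 1*16)² = ((√3 - 9*√2*I) - 16)² = ((√3 - 9*I*√2) - 16)² = (-16 + √3 - 9*I*√2)²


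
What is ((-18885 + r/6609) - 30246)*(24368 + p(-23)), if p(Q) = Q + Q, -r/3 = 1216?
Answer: -2632535668498/2203 ≈ -1.1950e+9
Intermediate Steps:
r = -3648 (r = -3*1216 = -3648)
p(Q) = 2*Q
((-18885 + r/6609) - 30246)*(24368 + p(-23)) = ((-18885 - 3648/6609) - 30246)*(24368 + 2*(-23)) = ((-18885 - 3648*1/6609) - 30246)*(24368 - 46) = ((-18885 - 1216/2203) - 30246)*24322 = (-41604871/2203 - 30246)*24322 = -108236809/2203*24322 = -2632535668498/2203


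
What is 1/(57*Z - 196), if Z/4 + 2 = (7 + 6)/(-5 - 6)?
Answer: -11/10136 ≈ -0.0010852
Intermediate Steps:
Z = -140/11 (Z = -8 + 4*((7 + 6)/(-5 - 6)) = -8 + 4*(13/(-11)) = -8 + 4*(13*(-1/11)) = -8 + 4*(-13/11) = -8 - 52/11 = -140/11 ≈ -12.727)
1/(57*Z - 196) = 1/(57*(-140/11) - 196) = 1/(-7980/11 - 196) = 1/(-10136/11) = -11/10136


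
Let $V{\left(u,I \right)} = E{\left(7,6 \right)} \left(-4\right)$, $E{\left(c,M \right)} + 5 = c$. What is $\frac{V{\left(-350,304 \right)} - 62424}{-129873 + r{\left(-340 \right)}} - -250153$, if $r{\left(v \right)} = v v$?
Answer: $\frac{3570496201}{14273} \approx 2.5016 \cdot 10^{5}$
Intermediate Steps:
$E{\left(c,M \right)} = -5 + c$
$r{\left(v \right)} = v^{2}$
$V{\left(u,I \right)} = -8$ ($V{\left(u,I \right)} = \left(-5 + 7\right) \left(-4\right) = 2 \left(-4\right) = -8$)
$\frac{V{\left(-350,304 \right)} - 62424}{-129873 + r{\left(-340 \right)}} - -250153 = \frac{-8 - 62424}{-129873 + \left(-340\right)^{2}} - -250153 = - \frac{62432}{-129873 + 115600} + 250153 = - \frac{62432}{-14273} + 250153 = \left(-62432\right) \left(- \frac{1}{14273}\right) + 250153 = \frac{62432}{14273} + 250153 = \frac{3570496201}{14273}$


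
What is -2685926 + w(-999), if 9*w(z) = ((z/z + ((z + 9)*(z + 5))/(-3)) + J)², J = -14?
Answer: 107581475755/9 ≈ 1.1954e+10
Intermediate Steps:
w(z) = (-13 - (5 + z)*(9 + z)/3)²/9 (w(z) = ((z/z + ((z + 9)*(z + 5))/(-3)) - 14)²/9 = ((1 + ((9 + z)*(5 + z))*(-⅓)) - 14)²/9 = ((1 + ((5 + z)*(9 + z))*(-⅓)) - 14)²/9 = ((1 - (5 + z)*(9 + z)/3) - 14)²/9 = (-13 - (5 + z)*(9 + z)/3)²/9)
-2685926 + w(-999) = -2685926 + (84 + (-999)² + 14*(-999))²/81 = -2685926 + (84 + 998001 - 13986)²/81 = -2685926 + (1/81)*984099² = -2685926 + (1/81)*968450841801 = -2685926 + 107605649089/9 = 107581475755/9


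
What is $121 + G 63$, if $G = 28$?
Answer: $1885$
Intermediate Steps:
$121 + G 63 = 121 + 28 \cdot 63 = 121 + 1764 = 1885$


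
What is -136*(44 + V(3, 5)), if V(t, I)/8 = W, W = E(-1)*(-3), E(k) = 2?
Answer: 544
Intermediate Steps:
W = -6 (W = 2*(-3) = -6)
V(t, I) = -48 (V(t, I) = 8*(-6) = -48)
-136*(44 + V(3, 5)) = -136*(44 - 48) = -136*(-4) = 544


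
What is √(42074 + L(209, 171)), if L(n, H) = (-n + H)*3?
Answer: 2*√10490 ≈ 204.84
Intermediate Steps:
L(n, H) = -3*n + 3*H (L(n, H) = (H - n)*3 = -3*n + 3*H)
√(42074 + L(209, 171)) = √(42074 + (-3*209 + 3*171)) = √(42074 + (-627 + 513)) = √(42074 - 114) = √41960 = 2*√10490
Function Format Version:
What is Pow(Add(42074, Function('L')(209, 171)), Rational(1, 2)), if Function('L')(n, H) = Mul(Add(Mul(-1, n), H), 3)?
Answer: Mul(2, Pow(10490, Rational(1, 2))) ≈ 204.84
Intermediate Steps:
Function('L')(n, H) = Add(Mul(-3, n), Mul(3, H)) (Function('L')(n, H) = Mul(Add(H, Mul(-1, n)), 3) = Add(Mul(-3, n), Mul(3, H)))
Pow(Add(42074, Function('L')(209, 171)), Rational(1, 2)) = Pow(Add(42074, Add(Mul(-3, 209), Mul(3, 171))), Rational(1, 2)) = Pow(Add(42074, Add(-627, 513)), Rational(1, 2)) = Pow(Add(42074, -114), Rational(1, 2)) = Pow(41960, Rational(1, 2)) = Mul(2, Pow(10490, Rational(1, 2)))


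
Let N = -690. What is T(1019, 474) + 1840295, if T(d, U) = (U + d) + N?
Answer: 1841098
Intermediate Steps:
T(d, U) = -690 + U + d (T(d, U) = (U + d) - 690 = -690 + U + d)
T(1019, 474) + 1840295 = (-690 + 474 + 1019) + 1840295 = 803 + 1840295 = 1841098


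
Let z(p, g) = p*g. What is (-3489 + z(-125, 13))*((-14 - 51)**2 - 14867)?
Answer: 54423188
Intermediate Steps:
z(p, g) = g*p
(-3489 + z(-125, 13))*((-14 - 51)**2 - 14867) = (-3489 + 13*(-125))*((-14 - 51)**2 - 14867) = (-3489 - 1625)*((-65)**2 - 14867) = -5114*(4225 - 14867) = -5114*(-10642) = 54423188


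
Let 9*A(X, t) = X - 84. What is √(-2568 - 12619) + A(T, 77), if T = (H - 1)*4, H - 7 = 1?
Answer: -56/9 + I*√15187 ≈ -6.2222 + 123.24*I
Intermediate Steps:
H = 8 (H = 7 + 1 = 8)
T = 28 (T = (8 - 1)*4 = 7*4 = 28)
A(X, t) = -28/3 + X/9 (A(X, t) = (X - 84)/9 = (-84 + X)/9 = -28/3 + X/9)
√(-2568 - 12619) + A(T, 77) = √(-2568 - 12619) + (-28/3 + (⅑)*28) = √(-15187) + (-28/3 + 28/9) = I*√15187 - 56/9 = -56/9 + I*√15187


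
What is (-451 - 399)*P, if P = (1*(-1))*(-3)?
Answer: -2550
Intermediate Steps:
P = 3 (P = -1*(-3) = 3)
(-451 - 399)*P = (-451 - 399)*3 = -850*3 = -2550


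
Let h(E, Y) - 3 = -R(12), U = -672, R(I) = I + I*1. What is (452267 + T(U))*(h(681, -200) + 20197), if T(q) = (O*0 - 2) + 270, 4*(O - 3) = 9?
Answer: 9130346160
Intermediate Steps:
O = 21/4 (O = 3 + (1/4)*9 = 3 + 9/4 = 21/4 ≈ 5.2500)
R(I) = 2*I (R(I) = I + I = 2*I)
h(E, Y) = -21 (h(E, Y) = 3 - 2*12 = 3 - 1*24 = 3 - 24 = -21)
T(q) = 268 (T(q) = ((21/4)*0 - 2) + 270 = (0 - 2) + 270 = -2 + 270 = 268)
(452267 + T(U))*(h(681, -200) + 20197) = (452267 + 268)*(-21 + 20197) = 452535*20176 = 9130346160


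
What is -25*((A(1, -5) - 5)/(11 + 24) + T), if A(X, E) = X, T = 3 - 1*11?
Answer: 1420/7 ≈ 202.86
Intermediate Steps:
T = -8 (T = 3 - 11 = -8)
-25*((A(1, -5) - 5)/(11 + 24) + T) = -25*((1 - 5)/(11 + 24) - 8) = -25*(-4/35 - 8) = -25*(-284/35) = 1420/7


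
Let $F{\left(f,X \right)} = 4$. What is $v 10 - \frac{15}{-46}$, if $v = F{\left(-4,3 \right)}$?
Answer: $\frac{1855}{46} \approx 40.326$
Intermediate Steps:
$v = 4$
$v 10 - \frac{15}{-46} = 4 \cdot 10 - \frac{15}{-46} = 40 - - \frac{15}{46} = 40 + \frac{15}{46} = \frac{1855}{46}$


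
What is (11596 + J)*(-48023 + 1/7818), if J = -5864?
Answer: -1076021968058/3909 ≈ -2.7527e+8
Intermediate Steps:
(11596 + J)*(-48023 + 1/7818) = (11596 - 5864)*(-48023 + 1/7818) = 5732*(-48023 + 1/7818) = 5732*(-375443813/7818) = -1076021968058/3909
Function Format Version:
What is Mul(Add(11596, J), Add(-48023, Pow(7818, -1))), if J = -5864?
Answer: Rational(-1076021968058, 3909) ≈ -2.7527e+8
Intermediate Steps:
Mul(Add(11596, J), Add(-48023, Pow(7818, -1))) = Mul(Add(11596, -5864), Add(-48023, Pow(7818, -1))) = Mul(5732, Add(-48023, Rational(1, 7818))) = Mul(5732, Rational(-375443813, 7818)) = Rational(-1076021968058, 3909)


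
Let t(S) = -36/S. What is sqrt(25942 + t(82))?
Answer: 2*sqrt(10901941)/41 ≈ 161.06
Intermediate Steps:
sqrt(25942 + t(82)) = sqrt(25942 - 36/82) = sqrt(25942 - 36*1/82) = sqrt(25942 - 18/41) = sqrt(1063604/41) = 2*sqrt(10901941)/41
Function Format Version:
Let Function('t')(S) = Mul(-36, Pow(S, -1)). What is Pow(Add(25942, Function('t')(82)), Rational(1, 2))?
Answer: Mul(Rational(2, 41), Pow(10901941, Rational(1, 2))) ≈ 161.06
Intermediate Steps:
Pow(Add(25942, Function('t')(82)), Rational(1, 2)) = Pow(Add(25942, Mul(-36, Pow(82, -1))), Rational(1, 2)) = Pow(Add(25942, Mul(-36, Rational(1, 82))), Rational(1, 2)) = Pow(Add(25942, Rational(-18, 41)), Rational(1, 2)) = Pow(Rational(1063604, 41), Rational(1, 2)) = Mul(Rational(2, 41), Pow(10901941, Rational(1, 2)))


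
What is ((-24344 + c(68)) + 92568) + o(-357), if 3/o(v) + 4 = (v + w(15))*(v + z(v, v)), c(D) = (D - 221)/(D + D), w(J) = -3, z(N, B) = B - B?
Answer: 17535462013/257032 ≈ 68223.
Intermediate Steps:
z(N, B) = 0
c(D) = (-221 + D)/(2*D) (c(D) = (-221 + D)/((2*D)) = (-221 + D)*(1/(2*D)) = (-221 + D)/(2*D))
o(v) = 3/(-4 + v*(-3 + v)) (o(v) = 3/(-4 + (v - 3)*(v + 0)) = 3/(-4 + (-3 + v)*v) = 3/(-4 + v*(-3 + v)))
((-24344 + c(68)) + 92568) + o(-357) = ((-24344 + (1/2)*(-221 + 68)/68) + 92568) + 3/(-4 + (-357)**2 - 3*(-357)) = ((-24344 + (1/2)*(1/68)*(-153)) + 92568) + 3/(-4 + 127449 + 1071) = ((-24344 - 9/8) + 92568) + 3/128516 = (-194761/8 + 92568) + 3*(1/128516) = 545783/8 + 3/128516 = 17535462013/257032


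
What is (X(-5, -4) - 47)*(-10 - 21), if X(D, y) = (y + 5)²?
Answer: 1426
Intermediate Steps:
X(D, y) = (5 + y)²
(X(-5, -4) - 47)*(-10 - 21) = ((5 - 4)² - 47)*(-10 - 21) = (1² - 47)*(-31) = (1 - 47)*(-31) = -46*(-31) = 1426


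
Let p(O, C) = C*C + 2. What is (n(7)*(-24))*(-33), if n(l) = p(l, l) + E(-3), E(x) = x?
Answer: 38016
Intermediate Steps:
p(O, C) = 2 + C² (p(O, C) = C² + 2 = 2 + C²)
n(l) = -1 + l² (n(l) = (2 + l²) - 3 = -1 + l²)
(n(7)*(-24))*(-33) = ((-1 + 7²)*(-24))*(-33) = ((-1 + 49)*(-24))*(-33) = (48*(-24))*(-33) = -1152*(-33) = 38016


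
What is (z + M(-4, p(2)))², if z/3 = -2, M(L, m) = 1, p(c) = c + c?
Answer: 25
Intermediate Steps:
p(c) = 2*c
z = -6 (z = 3*(-2) = -6)
(z + M(-4, p(2)))² = (-6 + 1)² = (-5)² = 25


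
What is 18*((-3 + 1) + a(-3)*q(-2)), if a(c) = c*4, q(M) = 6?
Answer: -1332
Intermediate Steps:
a(c) = 4*c
18*((-3 + 1) + a(-3)*q(-2)) = 18*((-3 + 1) + (4*(-3))*6) = 18*(-2 - 12*6) = 18*(-2 - 72) = 18*(-74) = -1332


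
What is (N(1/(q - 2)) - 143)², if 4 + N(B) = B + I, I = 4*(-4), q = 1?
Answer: 26896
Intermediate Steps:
I = -16
N(B) = -20 + B (N(B) = -4 + (B - 16) = -4 + (-16 + B) = -20 + B)
(N(1/(q - 2)) - 143)² = ((-20 + 1/(1 - 2)) - 143)² = ((-20 + 1/(-1)) - 143)² = ((-20 - 1) - 143)² = (-21 - 143)² = (-164)² = 26896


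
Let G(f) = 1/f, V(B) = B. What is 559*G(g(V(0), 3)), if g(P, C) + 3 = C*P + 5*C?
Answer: 559/12 ≈ 46.583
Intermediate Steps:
g(P, C) = -3 + 5*C + C*P (g(P, C) = -3 + (C*P + 5*C) = -3 + (5*C + C*P) = -3 + 5*C + C*P)
559*G(g(V(0), 3)) = 559/(-3 + 5*3 + 3*0) = 559/(-3 + 15 + 0) = 559/12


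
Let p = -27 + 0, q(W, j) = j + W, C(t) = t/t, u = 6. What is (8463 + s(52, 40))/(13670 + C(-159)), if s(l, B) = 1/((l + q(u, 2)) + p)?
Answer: 279280/451143 ≈ 0.61905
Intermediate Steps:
C(t) = 1
q(W, j) = W + j
p = -27
s(l, B) = 1/(-19 + l) (s(l, B) = 1/((l + (6 + 2)) - 27) = 1/((l + 8) - 27) = 1/((8 + l) - 27) = 1/(-19 + l))
(8463 + s(52, 40))/(13670 + C(-159)) = (8463 + 1/(-19 + 52))/(13670 + 1) = (8463 + 1/33)/13671 = (8463 + 1/33)*(1/13671) = (279280/33)*(1/13671) = 279280/451143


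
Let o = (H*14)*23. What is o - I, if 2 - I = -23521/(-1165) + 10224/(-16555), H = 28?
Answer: 34845333249/3857315 ≈ 9033.6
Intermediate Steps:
I = -67781209/3857315 (I = 2 - (-23521/(-1165) + 10224/(-16555)) = 2 - (-23521*(-1/1165) + 10224*(-1/16555)) = 2 - (23521/1165 - 10224/16555) = 2 - 1*75495839/3857315 = 2 - 75495839/3857315 = -67781209/3857315 ≈ -17.572)
o = 9016 (o = (28*14)*23 = 392*23 = 9016)
o - I = 9016 - 1*(-67781209/3857315) = 9016 + 67781209/3857315 = 34845333249/3857315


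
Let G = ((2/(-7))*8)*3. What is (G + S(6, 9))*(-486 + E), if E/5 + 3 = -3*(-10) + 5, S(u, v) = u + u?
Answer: -11736/7 ≈ -1676.6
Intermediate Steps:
G = -48/7 (G = ((2*(-⅐))*8)*3 = -2/7*8*3 = -16/7*3 = -48/7 ≈ -6.8571)
S(u, v) = 2*u
E = 160 (E = -15 + 5*(-3*(-10) + 5) = -15 + 5*(30 + 5) = -15 + 5*35 = -15 + 175 = 160)
(G + S(6, 9))*(-486 + E) = (-48/7 + 2*6)*(-486 + 160) = (-48/7 + 12)*(-326) = (36/7)*(-326) = -11736/7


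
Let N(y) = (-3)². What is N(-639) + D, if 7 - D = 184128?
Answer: -184112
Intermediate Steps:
D = -184121 (D = 7 - 1*184128 = 7 - 184128 = -184121)
N(y) = 9
N(-639) + D = 9 - 184121 = -184112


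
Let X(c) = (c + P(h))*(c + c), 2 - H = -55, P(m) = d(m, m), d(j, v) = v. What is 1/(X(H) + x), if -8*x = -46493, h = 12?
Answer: 8/109421 ≈ 7.3112e-5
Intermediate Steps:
x = 46493/8 (x = -1/8*(-46493) = 46493/8 ≈ 5811.6)
P(m) = m
H = 57 (H = 2 - 1*(-55) = 2 + 55 = 57)
X(c) = 2*c*(12 + c) (X(c) = (c + 12)*(c + c) = (12 + c)*(2*c) = 2*c*(12 + c))
1/(X(H) + x) = 1/(2*57*(12 + 57) + 46493/8) = 1/(2*57*69 + 46493/8) = 1/(7866 + 46493/8) = 1/(109421/8) = 8/109421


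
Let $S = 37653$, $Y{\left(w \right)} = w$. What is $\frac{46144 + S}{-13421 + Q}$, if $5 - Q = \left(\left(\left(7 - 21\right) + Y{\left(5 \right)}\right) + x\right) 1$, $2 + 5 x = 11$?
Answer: $- \frac{418985}{67044} \approx -6.2494$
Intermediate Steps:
$x = \frac{9}{5}$ ($x = - \frac{2}{5} + \frac{1}{5} \cdot 11 = - \frac{2}{5} + \frac{11}{5} = \frac{9}{5} \approx 1.8$)
$Q = \frac{61}{5}$ ($Q = 5 - \left(\left(\left(7 - 21\right) + 5\right) + \frac{9}{5}\right) 1 = 5 - \left(\left(-14 + 5\right) + \frac{9}{5}\right) 1 = 5 - \left(-9 + \frac{9}{5}\right) 1 = 5 - \left(- \frac{36}{5}\right) 1 = 5 - - \frac{36}{5} = 5 + \frac{36}{5} = \frac{61}{5} \approx 12.2$)
$\frac{46144 + S}{-13421 + Q} = \frac{46144 + 37653}{-13421 + \frac{61}{5}} = \frac{83797}{- \frac{67044}{5}} = 83797 \left(- \frac{5}{67044}\right) = - \frac{418985}{67044}$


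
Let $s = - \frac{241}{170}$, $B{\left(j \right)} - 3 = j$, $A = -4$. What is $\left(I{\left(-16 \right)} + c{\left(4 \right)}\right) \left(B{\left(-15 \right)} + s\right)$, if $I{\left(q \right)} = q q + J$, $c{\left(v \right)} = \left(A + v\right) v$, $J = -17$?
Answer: $- \frac{545159}{170} \approx -3206.8$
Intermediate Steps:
$c{\left(v \right)} = v \left(-4 + v\right)$ ($c{\left(v \right)} = \left(-4 + v\right) v = v \left(-4 + v\right)$)
$I{\left(q \right)} = -17 + q^{2}$ ($I{\left(q \right)} = q q - 17 = q^{2} - 17 = -17 + q^{2}$)
$B{\left(j \right)} = 3 + j$
$s = - \frac{241}{170}$ ($s = \left(-241\right) \frac{1}{170} = - \frac{241}{170} \approx -1.4176$)
$\left(I{\left(-16 \right)} + c{\left(4 \right)}\right) \left(B{\left(-15 \right)} + s\right) = \left(\left(-17 + \left(-16\right)^{2}\right) + 4 \left(-4 + 4\right)\right) \left(\left(3 - 15\right) - \frac{241}{170}\right) = \left(\left(-17 + 256\right) + 4 \cdot 0\right) \left(-12 - \frac{241}{170}\right) = \left(239 + 0\right) \left(- \frac{2281}{170}\right) = 239 \left(- \frac{2281}{170}\right) = - \frac{545159}{170}$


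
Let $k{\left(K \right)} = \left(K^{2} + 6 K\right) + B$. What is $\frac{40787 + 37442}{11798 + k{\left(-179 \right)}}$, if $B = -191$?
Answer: $\frac{78229}{42574} \approx 1.8375$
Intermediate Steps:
$k{\left(K \right)} = -191 + K^{2} + 6 K$ ($k{\left(K \right)} = \left(K^{2} + 6 K\right) - 191 = -191 + K^{2} + 6 K$)
$\frac{40787 + 37442}{11798 + k{\left(-179 \right)}} = \frac{40787 + 37442}{11798 + \left(-191 + \left(-179\right)^{2} + 6 \left(-179\right)\right)} = \frac{78229}{11798 - -30776} = \frac{78229}{11798 + 30776} = \frac{78229}{42574}$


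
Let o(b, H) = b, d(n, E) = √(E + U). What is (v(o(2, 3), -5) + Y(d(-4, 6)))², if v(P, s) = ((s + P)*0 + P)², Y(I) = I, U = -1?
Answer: (4 + √5)² ≈ 38.889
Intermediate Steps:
d(n, E) = √(-1 + E) (d(n, E) = √(E - 1) = √(-1 + E))
v(P, s) = P² (v(P, s) = ((P + s)*0 + P)² = (0 + P)² = P²)
(v(o(2, 3), -5) + Y(d(-4, 6)))² = (2² + √(-1 + 6))² = (4 + √5)²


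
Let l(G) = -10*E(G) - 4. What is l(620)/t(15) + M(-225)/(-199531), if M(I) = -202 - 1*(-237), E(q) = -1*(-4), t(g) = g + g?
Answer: -4390207/2992965 ≈ -1.4668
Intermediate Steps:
t(g) = 2*g
E(q) = 4
l(G) = -44 (l(G) = -10*4 - 4 = -40 - 4 = -44)
M(I) = 35 (M(I) = -202 + 237 = 35)
l(620)/t(15) + M(-225)/(-199531) = -44/(2*15) + 35/(-199531) = -44/30 + 35*(-1/199531) = -44*1/30 - 35/199531 = -22/15 - 35/199531 = -4390207/2992965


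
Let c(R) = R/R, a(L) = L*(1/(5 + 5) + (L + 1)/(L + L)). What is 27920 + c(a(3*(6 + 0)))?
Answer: 27921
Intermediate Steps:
a(L) = L*(1/10 + (1 + L)/(2*L)) (a(L) = L*(1/10 + (1 + L)/((2*L))) = L*(1/10 + (1 + L)*(1/(2*L))) = L*(1/10 + (1 + L)/(2*L)))
c(R) = 1
27920 + c(a(3*(6 + 0))) = 27920 + 1 = 27921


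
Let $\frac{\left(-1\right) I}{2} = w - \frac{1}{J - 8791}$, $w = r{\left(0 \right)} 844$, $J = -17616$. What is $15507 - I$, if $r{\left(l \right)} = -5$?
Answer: $\frac{186618271}{26407} \approx 7067.0$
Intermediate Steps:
$w = -4220$ ($w = \left(-5\right) 844 = -4220$)
$I = \frac{222875078}{26407}$ ($I = - 2 \left(-4220 - \frac{1}{-17616 - 8791}\right) = - 2 \left(-4220 - \frac{1}{-26407}\right) = - 2 \left(-4220 - - \frac{1}{26407}\right) = - 2 \left(-4220 + \frac{1}{26407}\right) = \left(-2\right) \left(- \frac{111437539}{26407}\right) = \frac{222875078}{26407} \approx 8440.0$)
$15507 - I = 15507 - \frac{222875078}{26407} = \frac{186618271}{26407}$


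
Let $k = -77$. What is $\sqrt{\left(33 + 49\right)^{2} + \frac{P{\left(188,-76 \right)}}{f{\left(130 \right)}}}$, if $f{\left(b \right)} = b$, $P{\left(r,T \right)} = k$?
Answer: $\frac{\sqrt{113625590}}{130} \approx 81.996$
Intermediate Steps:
$P{\left(r,T \right)} = -77$
$\sqrt{\left(33 + 49\right)^{2} + \frac{P{\left(188,-76 \right)}}{f{\left(130 \right)}}} = \sqrt{\left(33 + 49\right)^{2} - \frac{77}{130}} = \sqrt{82^{2} - \frac{77}{130}} = \sqrt{6724 - \frac{77}{130}} = \sqrt{\frac{874043}{130}} = \frac{\sqrt{113625590}}{130}$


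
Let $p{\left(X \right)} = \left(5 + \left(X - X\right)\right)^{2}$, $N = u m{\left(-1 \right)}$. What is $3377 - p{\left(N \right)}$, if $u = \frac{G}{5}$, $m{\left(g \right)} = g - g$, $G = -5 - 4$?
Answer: $3352$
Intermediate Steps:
$G = -9$ ($G = -5 - 4 = -9$)
$m{\left(g \right)} = 0$
$u = - \frac{9}{5} \approx -1.8$
$N = 0$ ($N = \left(- \frac{9}{5}\right) 0 = 0$)
$p{\left(X \right)} = 25$ ($p{\left(X \right)} = \left(5 + 0\right)^{2} = 5^{2} = 25$)
$3377 - p{\left(N \right)} = 3377 - 25 = 3352$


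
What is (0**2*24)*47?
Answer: 0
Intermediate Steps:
(0**2*24)*47 = (0*24)*47 = 0*47 = 0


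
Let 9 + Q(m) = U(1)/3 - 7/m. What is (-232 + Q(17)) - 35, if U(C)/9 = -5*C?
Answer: -4954/17 ≈ -291.41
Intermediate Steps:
U(C) = -45*C (U(C) = 9*(-5*C) = -45*C)
Q(m) = -24 - 7/m (Q(m) = -9 + (-45*1/3 - 7/m) = -9 + (-15 - 7/m) = -24 - 7/m)
(-232 + Q(17)) - 35 = (-232 + (-24 - 7/17)) - 35 = (-232 - 415/17) - 35 = -4359/17 - 35 = -4954/17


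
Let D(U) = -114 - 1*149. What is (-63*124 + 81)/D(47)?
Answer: 7731/263 ≈ 29.395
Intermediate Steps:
D(U) = -263 (D(U) = -114 - 149 = -263)
(-63*124 + 81)/D(47) = (-63*124 + 81)/(-263) = (-7812 + 81)*(-1/263) = -7731*(-1/263) = 7731/263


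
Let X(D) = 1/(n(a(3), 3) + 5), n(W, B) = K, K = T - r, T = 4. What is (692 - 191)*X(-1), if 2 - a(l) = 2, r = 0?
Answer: 167/3 ≈ 55.667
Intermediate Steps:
a(l) = 0 (a(l) = 2 - 1*2 = 2 - 2 = 0)
K = 4 (K = 4 - 1*0 = 4 + 0 = 4)
n(W, B) = 4
X(D) = 1/9 (X(D) = 1/(4 + 5) = 1/9)
(692 - 191)*X(-1) = (692 - 191)*(1/9) = 501*(1/9) = 167/3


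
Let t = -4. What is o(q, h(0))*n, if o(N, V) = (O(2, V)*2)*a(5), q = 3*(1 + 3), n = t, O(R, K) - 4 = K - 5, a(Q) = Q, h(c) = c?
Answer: 40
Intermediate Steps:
O(R, K) = -1 + K (O(R, K) = 4 + (K - 5) = 4 + (-5 + K) = -1 + K)
n = -4
q = 12 (q = 3*4 = 12)
o(N, V) = -10 + 10*V (o(N, V) = ((-1 + V)*2)*5 = (-2 + 2*V)*5 = -10 + 10*V)
o(q, h(0))*n = (-10 + 10*0)*(-4) = (-10 + 0)*(-4) = -10*(-4) = 40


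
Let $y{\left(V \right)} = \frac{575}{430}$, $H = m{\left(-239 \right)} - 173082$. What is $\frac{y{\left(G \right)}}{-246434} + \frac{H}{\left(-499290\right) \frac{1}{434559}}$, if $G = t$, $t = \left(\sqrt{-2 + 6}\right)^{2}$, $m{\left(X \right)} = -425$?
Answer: $\frac{266326006397416077}{1763602456660} \approx 1.5101 \cdot 10^{5}$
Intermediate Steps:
$t = 4$ ($t = \left(\sqrt{4}\right)^{2} = 2^{2} = 4$)
$H = -173507$ ($H = -425 - 173082 = -173507$)
$G = 4$
$y{\left(V \right)} = \frac{115}{86}$ ($y{\left(V \right)} = 575 \cdot \frac{1}{430} = \frac{115}{86}$)
$\frac{y{\left(G \right)}}{-246434} + \frac{H}{\left(-499290\right) \frac{1}{434559}} = \frac{115}{86 \left(-246434\right)} - \frac{173507}{\left(-499290\right) \frac{1}{434559}} = \frac{115}{86} \left(- \frac{1}{246434}\right) - \frac{173507}{\left(-499290\right) \frac{1}{434559}} = - \frac{115}{21193324} - \frac{173507}{- \frac{166430}{144853}} = - \frac{115}{21193324} - - \frac{25133009471}{166430} = - \frac{115}{21193324} + \frac{25133009471}{166430} = \frac{266326006397416077}{1763602456660}$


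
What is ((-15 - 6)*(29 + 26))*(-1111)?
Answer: 1283205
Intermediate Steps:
((-15 - 6)*(29 + 26))*(-1111) = -21*55*(-1111) = -1155*(-1111) = 1283205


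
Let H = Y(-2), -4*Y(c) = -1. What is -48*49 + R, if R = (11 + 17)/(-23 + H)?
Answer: -30592/13 ≈ -2353.2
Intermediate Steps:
Y(c) = ¼ (Y(c) = -¼*(-1) = ¼)
H = ¼ ≈ 0.25000
R = -16/13 (R = (11 + 17)/(-23 + ¼) = 28/(-91/4) = 28*(-4/91) = -16/13 ≈ -1.2308)
-48*49 + R = -48*49 - 16/13 = -2352 - 16/13 = -30592/13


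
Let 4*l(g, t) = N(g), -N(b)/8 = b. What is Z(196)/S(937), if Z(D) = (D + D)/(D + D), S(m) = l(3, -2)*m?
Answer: -1/5622 ≈ -0.00017787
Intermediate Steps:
N(b) = -8*b
l(g, t) = -2*g (l(g, t) = (-8*g)/4 = -2*g)
S(m) = -6*m (S(m) = (-2*3)*m = -6*m)
Z(D) = 1 (Z(D) = (2*D)/((2*D)) = (2*D)*(1/(2*D)) = 1)
Z(196)/S(937) = 1/(-6*937) = 1/(-5622) = 1*(-1/5622) = -1/5622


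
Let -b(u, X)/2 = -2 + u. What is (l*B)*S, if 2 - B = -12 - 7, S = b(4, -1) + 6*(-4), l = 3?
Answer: -1764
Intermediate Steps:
b(u, X) = 4 - 2*u (b(u, X) = -2*(-2 + u) = 4 - 2*u)
S = -28 (S = (4 - 2*4) + 6*(-4) = (4 - 8) - 24 = -4 - 24 = -28)
B = 21 (B = 2 - (-12 - 7) = 2 - 1*(-19) = 2 + 19 = 21)
(l*B)*S = (3*21)*(-28) = 63*(-28) = -1764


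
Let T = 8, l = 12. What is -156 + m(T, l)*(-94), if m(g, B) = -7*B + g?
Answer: 6988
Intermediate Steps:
m(g, B) = g - 7*B
-156 + m(T, l)*(-94) = -156 + (8 - 7*12)*(-94) = -156 + (8 - 84)*(-94) = -156 - 76*(-94) = -156 + 7144 = 6988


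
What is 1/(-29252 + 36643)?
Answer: 1/7391 ≈ 0.00013530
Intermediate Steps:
1/(-29252 + 36643) = 1/7391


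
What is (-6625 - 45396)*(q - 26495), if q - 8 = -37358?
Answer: 3321280745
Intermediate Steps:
q = -37350 (q = 8 - 37358 = -37350)
(-6625 - 45396)*(q - 26495) = (-6625 - 45396)*(-37350 - 26495) = -52021*(-63845) = 3321280745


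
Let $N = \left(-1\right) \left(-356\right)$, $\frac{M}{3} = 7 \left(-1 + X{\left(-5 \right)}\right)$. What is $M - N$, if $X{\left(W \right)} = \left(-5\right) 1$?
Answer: $-482$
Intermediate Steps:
$X{\left(W \right)} = -5$
$M = -126$ ($M = 3 \cdot 7 \left(-1 - 5\right) = 3 \cdot 7 \left(-6\right) = 3 \left(-42\right) = -126$)
$N = 356$
$M - N = -126 - 356 = -482$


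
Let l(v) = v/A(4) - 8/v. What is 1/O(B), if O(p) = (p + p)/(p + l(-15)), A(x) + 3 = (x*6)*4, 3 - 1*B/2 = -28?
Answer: 29003/57660 ≈ 0.50300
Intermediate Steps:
B = 62 (B = 6 - 2*(-28) = 6 + 56 = 62)
A(x) = -3 + 24*x (A(x) = -3 + (x*6)*4 = -3 + (6*x)*4 = -3 + 24*x)
l(v) = -8/v + v/93 (l(v) = v/(-3 + 24*4) - 8/v = v/(-3 + 96) - 8/v = v/93 - 8/v = -8/v + v/93)
O(p) = 2*p/(173/465 + p) (O(p) = (p + p)/(p + (-8/(-15) + (1/93)*(-15))) = (2*p)/(p + (-8*(-1/15) - 5/31)) = (2*p)/(p + (8/15 - 5/31)) = (2*p)/(p + 173/465) = (2*p)/(173/465 + p) = 2*p/(173/465 + p))
1/O(B) = 1/(930*62/(173 + 465*62)) = 1/(930*62/(173 + 28830)) = 1/(930*62/29003) = 1/(930*62*(1/29003)) = 1/(57660/29003) = 29003/57660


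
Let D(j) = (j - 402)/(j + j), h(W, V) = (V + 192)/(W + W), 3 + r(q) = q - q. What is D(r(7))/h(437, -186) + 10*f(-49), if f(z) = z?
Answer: 18685/2 ≈ 9342.5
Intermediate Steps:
r(q) = -3 (r(q) = -3 + (q - q) = -3 + 0 = -3)
h(W, V) = (192 + V)/(2*W) (h(W, V) = (192 + V)/((2*W)) = (192 + V)*(1/(2*W)) = (192 + V)/(2*W))
D(j) = (-402 + j)/(2*j) (D(j) = (-402 + j)/((2*j)) = (-402 + j)*(1/(2*j)) = (-402 + j)/(2*j))
D(r(7))/h(437, -186) + 10*f(-49) = ((1/2)*(-402 - 3)/(-3))/(((1/2)*(192 - 186)/437)) + 10*(-49) = ((1/2)*(-1/3)*(-405))/(((1/2)*(1/437)*6)) - 490 = 135/(2*(3/437)) - 490 = (135/2)*(437/3) - 490 = 19665/2 - 490 = 18685/2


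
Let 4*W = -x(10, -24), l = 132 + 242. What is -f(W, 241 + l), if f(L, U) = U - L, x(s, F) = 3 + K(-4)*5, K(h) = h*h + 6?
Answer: -2573/4 ≈ -643.25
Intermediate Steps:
K(h) = 6 + h² (K(h) = h² + 6 = 6 + h²)
x(s, F) = 113 (x(s, F) = 3 + (6 + (-4)²)*5 = 3 + (6 + 16)*5 = 3 + 22*5 = 3 + 110 = 113)
l = 374
W = -113/4 (W = (-1*113)/4 = (¼)*(-113) = -113/4 ≈ -28.250)
-f(W, 241 + l) = -((241 + 374) - 1*(-113/4)) = -(615 + 113/4) = -1*2573/4 = -2573/4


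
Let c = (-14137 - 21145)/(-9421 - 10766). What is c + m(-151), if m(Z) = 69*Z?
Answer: -210293071/20187 ≈ -10417.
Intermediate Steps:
c = 35282/20187 (c = -35282/(-20187) = -35282*(-1/20187) = 35282/20187 ≈ 1.7478)
c + m(-151) = 35282/20187 + 69*(-151) = 35282/20187 - 10419 = -210293071/20187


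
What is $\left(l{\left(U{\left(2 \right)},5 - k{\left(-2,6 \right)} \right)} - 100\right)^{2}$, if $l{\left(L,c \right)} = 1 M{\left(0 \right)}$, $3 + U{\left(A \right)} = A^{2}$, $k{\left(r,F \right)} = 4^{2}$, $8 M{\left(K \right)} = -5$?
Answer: $\frac{648025}{64} \approx 10125.0$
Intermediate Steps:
$M{\left(K \right)} = - \frac{5}{8}$ ($M{\left(K \right)} = \frac{1}{8} \left(-5\right) = - \frac{5}{8}$)
$k{\left(r,F \right)} = 16$
$U{\left(A \right)} = -3 + A^{2}$
$l{\left(L,c \right)} = - \frac{5}{8}$ ($l{\left(L,c \right)} = 1 \left(- \frac{5}{8}\right) = - \frac{5}{8}$)
$\left(l{\left(U{\left(2 \right)},5 - k{\left(-2,6 \right)} \right)} - 100\right)^{2} = \left(- \frac{5}{8} - 100\right)^{2} = \left(- \frac{805}{8}\right)^{2} = \frac{648025}{64}$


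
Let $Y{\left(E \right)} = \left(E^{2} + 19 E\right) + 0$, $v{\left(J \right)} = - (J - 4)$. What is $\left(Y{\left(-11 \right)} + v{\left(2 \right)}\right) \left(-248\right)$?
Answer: $21328$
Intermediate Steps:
$v{\left(J \right)} = 4 - J$ ($v{\left(J \right)} = - (-4 + J) = 4 - J$)
$Y{\left(E \right)} = E^{2} + 19 E$
$\left(Y{\left(-11 \right)} + v{\left(2 \right)}\right) \left(-248\right) = \left(- 11 \left(19 - 11\right) + \left(4 - 2\right)\right) \left(-248\right) = \left(\left(-11\right) 8 + \left(4 - 2\right)\right) \left(-248\right) = \left(-88 + 2\right) \left(-248\right) = \left(-86\right) \left(-248\right) = 21328$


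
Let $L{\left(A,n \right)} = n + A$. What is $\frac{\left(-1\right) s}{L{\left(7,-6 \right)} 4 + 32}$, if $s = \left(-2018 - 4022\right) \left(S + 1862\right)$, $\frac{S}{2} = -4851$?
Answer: $- \frac{11838400}{9} \approx -1.3154 \cdot 10^{6}$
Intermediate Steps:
$S = -9702$ ($S = 2 \left(-4851\right) = -9702$)
$L{\left(A,n \right)} = A + n$
$s = 47353600$ ($s = \left(-2018 - 4022\right) \left(-9702 + 1862\right) = \left(-6040\right) \left(-7840\right) = 47353600$)
$\frac{\left(-1\right) s}{L{\left(7,-6 \right)} 4 + 32} = \frac{\left(-1\right) 47353600}{\left(7 - 6\right) 4 + 32} = - \frac{47353600}{1 \cdot 4 + 32} = - \frac{47353600}{4 + 32} = - \frac{47353600}{36} = \left(-47353600\right) \frac{1}{36} = - \frac{11838400}{9}$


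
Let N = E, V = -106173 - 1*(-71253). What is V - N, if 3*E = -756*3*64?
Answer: 13464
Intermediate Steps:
V = -34920 (V = -106173 + 71253 = -34920)
E = -48384 (E = (-756*3*64)/3 = (-36*63*64)/3 = (-2268*64)/3 = (⅓)*(-145152) = -48384)
N = -48384
V - N = -34920 - 1*(-48384) = -34920 + 48384 = 13464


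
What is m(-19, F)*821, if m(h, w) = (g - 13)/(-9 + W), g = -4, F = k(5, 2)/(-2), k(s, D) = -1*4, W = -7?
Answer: 13957/16 ≈ 872.31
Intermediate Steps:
k(s, D) = -4
F = 2 (F = -4/(-2) = -4*(-1/2) = 2)
m(h, w) = 17/16 (m(h, w) = (-4 - 13)/(-9 - 7) = -17/(-16) = -17*(-1/16) = 17/16)
m(-19, F)*821 = (17/16)*821 = 13957/16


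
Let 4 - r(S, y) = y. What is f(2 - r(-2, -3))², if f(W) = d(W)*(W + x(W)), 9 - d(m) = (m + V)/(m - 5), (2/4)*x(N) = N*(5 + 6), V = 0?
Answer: 3822025/4 ≈ 9.5551e+5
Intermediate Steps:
r(S, y) = 4 - y
x(N) = 22*N (x(N) = 2*(N*(5 + 6)) = 2*(N*11) = 2*(11*N) = 22*N)
d(m) = 9 - m/(-5 + m) (d(m) = 9 - (m + 0)/(m - 5) = 9 - m/(-5 + m))
f(W) = 23*W*(-45 + 8*W)/(-5 + W) (f(W) = ((-45 + 8*W)/(-5 + W))*(W + 22*W) = ((-45 + 8*W)/(-5 + W))*(23*W) = 23*W*(-45 + 8*W)/(-5 + W))
f(2 - r(-2, -3))² = (23*(2 - (4 - 1*(-3)))*(-45 + 8*(2 - (4 - 1*(-3))))/(-5 + (2 - (4 - 1*(-3)))))² = (23*(2 - (4 + 3))*(-45 + 8*(2 - (4 + 3)))/(-5 + (2 - (4 + 3))))² = (23*(2 - 1*7)*(-45 + 8*(2 - 1*7))/(-5 + (2 - 1*7)))² = (23*(2 - 7)*(-45 + 8*(2 - 7))/(-5 + (2 - 7)))² = (23*(-5)*(-45 + 8*(-5))/(-5 - 5))² = (23*(-5)*(-45 - 40)/(-10))² = (23*(-5)*(-⅒)*(-85))² = (-1955/2)² = 3822025/4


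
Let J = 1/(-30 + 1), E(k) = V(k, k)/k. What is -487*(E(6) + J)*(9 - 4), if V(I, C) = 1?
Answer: -56005/174 ≈ -321.87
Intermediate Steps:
E(k) = 1/k
J = -1/29 (J = 1/(-29) = -1/29 ≈ -0.034483)
-487*(E(6) + J)*(9 - 4) = -487*(1/6 - 1/29)*(9 - 4) = -487*(1/6 - 1/29)*5 = -11201*5/174 = -487*115/174 = -56005/174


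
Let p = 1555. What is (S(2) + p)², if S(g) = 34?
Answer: 2524921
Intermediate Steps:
(S(2) + p)² = (34 + 1555)² = 1589² = 2524921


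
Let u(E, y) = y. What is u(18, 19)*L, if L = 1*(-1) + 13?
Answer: 228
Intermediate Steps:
L = 12 (L = -1 + 13 = 12)
u(18, 19)*L = 19*12 = 228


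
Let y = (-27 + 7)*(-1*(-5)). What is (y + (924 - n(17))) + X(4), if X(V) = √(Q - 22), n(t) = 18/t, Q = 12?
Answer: 13990/17 + I*√10 ≈ 822.94 + 3.1623*I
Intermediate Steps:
X(V) = I*√10 (X(V) = √(12 - 22) = √(-10) = I*√10)
y = -100 (y = -20*5 = -100)
(y + (924 - n(17))) + X(4) = (-100 + (924 - 18/17)) + I*√10 = (-100 + 15690/17) + I*√10 = 13990/17 + I*√10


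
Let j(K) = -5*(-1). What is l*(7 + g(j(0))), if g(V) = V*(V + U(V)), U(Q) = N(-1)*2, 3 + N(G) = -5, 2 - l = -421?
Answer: -20304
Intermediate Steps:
l = 423 (l = 2 - 1*(-421) = 2 + 421 = 423)
N(G) = -8 (N(G) = -3 - 5 = -8)
j(K) = 5
U(Q) = -16 (U(Q) = -8*2 = -16)
g(V) = V*(-16 + V) (g(V) = V*(V - 16) = V*(-16 + V))
l*(7 + g(j(0))) = 423*(7 + 5*(-16 + 5)) = 423*(7 + 5*(-11)) = 423*(7 - 55) = 423*(-48) = -20304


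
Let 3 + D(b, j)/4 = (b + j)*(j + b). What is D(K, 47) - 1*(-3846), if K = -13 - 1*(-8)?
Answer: 10890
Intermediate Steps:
K = -5 (K = -13 + 8 = -5)
D(b, j) = -12 + 4*(b + j)**2 (D(b, j) = -12 + 4*((b + j)*(j + b)) = -12 + 4*((b + j)*(b + j)) = -12 + 4*(b + j)**2)
D(K, 47) - 1*(-3846) = (-12 + 4*(-5 + 47)**2) - 1*(-3846) = (-12 + 4*42**2) + 3846 = (-12 + 4*1764) + 3846 = (-12 + 7056) + 3846 = 7044 + 3846 = 10890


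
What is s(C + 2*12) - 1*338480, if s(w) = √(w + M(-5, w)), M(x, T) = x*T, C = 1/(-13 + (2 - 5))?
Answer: -338480 + I*√383/2 ≈ -3.3848e+5 + 9.7852*I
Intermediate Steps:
C = -1/16 (C = 1/(-13 - 3) = 1/(-16) = -1/16 ≈ -0.062500)
M(x, T) = T*x
s(w) = 2*√(-w) (s(w) = √(w + w*(-5)) = √(w - 5*w) = √(-4*w) = 2*√(-w))
s(C + 2*12) - 1*338480 = 2*√(-(-1/16 + 2*12)) - 1*338480 = 2*√(-(-1/16 + 24)) - 338480 = 2*√(-1*383/16) - 338480 = 2*√(-383/16) - 338480 = 2*(I*√383/4) - 338480 = I*√383/2 - 338480 = -338480 + I*√383/2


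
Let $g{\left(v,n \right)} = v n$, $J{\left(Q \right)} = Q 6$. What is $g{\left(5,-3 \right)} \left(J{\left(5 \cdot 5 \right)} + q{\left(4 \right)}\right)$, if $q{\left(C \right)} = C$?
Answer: $-2310$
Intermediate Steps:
$J{\left(Q \right)} = 6 Q$
$g{\left(v,n \right)} = n v$
$g{\left(5,-3 \right)} \left(J{\left(5 \cdot 5 \right)} + q{\left(4 \right)}\right) = \left(-3\right) 5 \left(6 \cdot 5 \cdot 5 + 4\right) = - 15 \left(6 \cdot 25 + 4\right) = - 15 \left(150 + 4\right) = \left(-15\right) 154 = -2310$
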